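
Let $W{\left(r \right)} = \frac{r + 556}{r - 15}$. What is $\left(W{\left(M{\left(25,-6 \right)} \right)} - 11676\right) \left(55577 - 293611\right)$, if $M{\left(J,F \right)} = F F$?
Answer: $\frac{58224068536}{21} \approx 2.7726 \cdot 10^{9}$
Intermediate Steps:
$M{\left(J,F \right)} = F^{2}$
$W{\left(r \right)} = \frac{556 + r}{-15 + r}$
$\left(W{\left(M{\left(25,-6 \right)} \right)} - 11676\right) \left(55577 - 293611\right) = \left(\frac{556 + \left(-6\right)^{2}}{-15 + \left(-6\right)^{2}} - 11676\right) \left(55577 - 293611\right) = \left(\frac{556 + 36}{-15 + 36} - 11676\right) \left(-238034\right) = \left(\frac{1}{21} \cdot 592 - 11676\right) \left(-238034\right) = \left(\frac{592}{21} - 11676\right) \left(-238034\right) = \left(- \frac{244604}{21}\right) \left(-238034\right) = \frac{58224068536}{21}$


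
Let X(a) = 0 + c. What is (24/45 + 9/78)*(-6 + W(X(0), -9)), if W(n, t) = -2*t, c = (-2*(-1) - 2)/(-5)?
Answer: 506/65 ≈ 7.7846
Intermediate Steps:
c = 0 (c = (2 - 2)*(-⅕) = 0*(-⅕) = 0)
X(a) = 0 (X(a) = 0 + 0 = 0)
(24/45 + 9/78)*(-6 + W(X(0), -9)) = (24/45 + 9/78)*(-6 - 2*(-9)) = (24*(1/45) + 9*(1/78))*(-6 + 18) = (8/15 + 3/26)*12 = (253/390)*12 = 506/65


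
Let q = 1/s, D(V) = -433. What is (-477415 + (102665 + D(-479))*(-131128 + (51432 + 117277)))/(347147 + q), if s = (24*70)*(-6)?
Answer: 38722354040160/3499241759 ≈ 11066.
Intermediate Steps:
s = -10080 (s = 1680*(-6) = -10080)
q = -1/10080 (q = 1/(-10080) = -1/10080 ≈ -9.9206e-5)
(-477415 + (102665 + D(-479))*(-131128 + (51432 + 117277)))/(347147 + q) = (-477415 + (102665 - 433)*(-131128 + (51432 + 117277)))/(347147 - 1/10080) = (-477415 + 102232*(-131128 + 168709))/(3499241759/10080) = (-477415 + 102232*37581)*(10080/3499241759) = (-477415 + 3841980792)*(10080/3499241759) = 3841503377*(10080/3499241759) = 38722354040160/3499241759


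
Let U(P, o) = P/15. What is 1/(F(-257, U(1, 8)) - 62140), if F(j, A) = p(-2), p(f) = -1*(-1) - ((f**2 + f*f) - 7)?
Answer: -1/62140 ≈ -1.6093e-5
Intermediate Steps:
U(P, o) = P/15 (U(P, o) = P*(1/15) = P/15)
p(f) = 8 - 2*f**2 (p(f) = 1 - ((f**2 + f**2) - 7) = 1 - (2*f**2 - 7) = 1 - (-7 + 2*f**2) = 1 + (7 - 2*f**2) = 8 - 2*f**2)
F(j, A) = 0 (F(j, A) = 8 - 2*(-2)**2 = 8 - 2*4 = 8 - 8 = 0)
1/(F(-257, U(1, 8)) - 62140) = 1/(0 - 62140) = 1/(-62140) = -1/62140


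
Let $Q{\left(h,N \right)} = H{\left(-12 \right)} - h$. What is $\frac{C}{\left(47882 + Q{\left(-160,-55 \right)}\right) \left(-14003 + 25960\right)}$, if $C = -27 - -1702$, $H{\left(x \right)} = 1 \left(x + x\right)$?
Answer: $\frac{1675}{574151226} \approx 2.9173 \cdot 10^{-6}$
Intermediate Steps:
$H{\left(x \right)} = 2 x$ ($H{\left(x \right)} = 1 \cdot 2 x = 2 x$)
$C = 1675$ ($C = -27 + 1702 = 1675$)
$Q{\left(h,N \right)} = -24 - h$ ($Q{\left(h,N \right)} = 2 \left(-12\right) - h = -24 - h$)
$\frac{C}{\left(47882 + Q{\left(-160,-55 \right)}\right) \left(-14003 + 25960\right)} = \frac{1675}{\left(47882 - -136\right) \left(-14003 + 25960\right)} = \frac{1675}{\left(47882 + \left(-24 + 160\right)\right) 11957} = \frac{1675}{\left(47882 + 136\right) 11957} = \frac{1675}{48018 \cdot 11957} = \frac{1675}{574151226}$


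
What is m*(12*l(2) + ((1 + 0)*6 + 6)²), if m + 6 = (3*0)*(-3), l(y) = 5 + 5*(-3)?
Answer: -144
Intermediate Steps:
l(y) = -10 (l(y) = 5 - 15 = -10)
m = -6 (m = -6 + (3*0)*(-3) = -6 + 0*(-3) = -6 + 0 = -6)
m*(12*l(2) + ((1 + 0)*6 + 6)²) = -6*(12*(-10) + ((1 + 0)*6 + 6)²) = -6*(-120 + (1*6 + 6)²) = -6*(-120 + (6 + 6)²) = -6*(-120 + 12²) = -6*(-120 + 144) = -6*24 = -144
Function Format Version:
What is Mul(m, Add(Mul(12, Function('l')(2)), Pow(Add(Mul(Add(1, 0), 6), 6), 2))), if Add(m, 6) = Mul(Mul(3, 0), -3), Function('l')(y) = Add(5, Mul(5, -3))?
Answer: -144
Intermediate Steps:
Function('l')(y) = -10 (Function('l')(y) = Add(5, -15) = -10)
m = -6 (m = Add(-6, Mul(Mul(3, 0), -3)) = Add(-6, Mul(0, -3)) = Add(-6, 0) = -6)
Mul(m, Add(Mul(12, Function('l')(2)), Pow(Add(Mul(Add(1, 0), 6), 6), 2))) = Mul(-6, Add(Mul(12, -10), Pow(Add(Mul(Add(1, 0), 6), 6), 2))) = Mul(-6, Add(-120, Pow(Add(Mul(1, 6), 6), 2))) = Mul(-6, Add(-120, Pow(Add(6, 6), 2))) = Mul(-6, Add(-120, Pow(12, 2))) = Mul(-6, Add(-120, 144)) = Mul(-6, 24) = -144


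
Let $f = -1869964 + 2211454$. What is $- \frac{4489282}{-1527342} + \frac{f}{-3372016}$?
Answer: $\frac{3654089678233}{1287555415368} \approx 2.838$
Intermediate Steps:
$f = 341490$
$- \frac{4489282}{-1527342} + \frac{f}{-3372016} = - \frac{4489282}{-1527342} + \frac{341490}{-3372016} = \left(-4489282\right) \left(- \frac{1}{1527342}\right) + 341490 \left(- \frac{1}{3372016}\right) = \frac{2244641}{763671} - \frac{170745}{1686008} = \frac{3654089678233}{1287555415368}$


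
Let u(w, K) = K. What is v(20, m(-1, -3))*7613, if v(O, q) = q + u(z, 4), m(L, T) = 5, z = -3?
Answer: 68517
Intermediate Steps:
v(O, q) = 4 + q (v(O, q) = q + 4 = 4 + q)
v(20, m(-1, -3))*7613 = (4 + 5)*7613 = 9*7613 = 68517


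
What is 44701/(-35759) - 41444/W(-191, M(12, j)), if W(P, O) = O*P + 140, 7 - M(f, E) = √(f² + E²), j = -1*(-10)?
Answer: -2107801084267/267068058245 - 15831608*√61/7468555 ≈ -24.448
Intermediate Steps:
j = 10
M(f, E) = 7 - √(E² + f²) (M(f, E) = 7 - √(f² + E²) = 7 - √(E² + f²))
W(P, O) = 140 + O*P
44701/(-35759) - 41444/W(-191, M(12, j)) = 44701/(-35759) - 41444/(140 + (7 - √(10² + 12²))*(-191)) = 44701*(-1/35759) - 41444/(140 + (7 - √(100 + 144))*(-191)) = -44701/35759 - 41444/(140 + (7 - √244)*(-191)) = -44701/35759 - 41444/(140 + (7 - 2*√61)*(-191)) = -44701/35759 - 41444/(140 + (-1337 + 382*√61)) = -44701/35759 - 41444/(-1197 + 382*√61)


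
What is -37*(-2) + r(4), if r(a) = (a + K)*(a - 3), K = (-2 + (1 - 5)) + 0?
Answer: 72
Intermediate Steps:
K = -6 (K = (-2 - 4) + 0 = -6 + 0 = -6)
r(a) = (-6 + a)*(-3 + a) (r(a) = (a - 6)*(a - 3) = (-6 + a)*(-3 + a))
-37*(-2) + r(4) = -37*(-2) + (18 + 4² - 9*4) = 74 + (18 + 16 - 36) = 74 - 2 = 72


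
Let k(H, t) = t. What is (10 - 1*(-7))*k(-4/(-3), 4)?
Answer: 68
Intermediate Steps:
(10 - 1*(-7))*k(-4/(-3), 4) = (10 - 1*(-7))*4 = (10 + 7)*4 = 17*4 = 68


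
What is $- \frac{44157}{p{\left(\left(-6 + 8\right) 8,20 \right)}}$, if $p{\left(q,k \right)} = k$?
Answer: $- \frac{44157}{20} \approx -2207.9$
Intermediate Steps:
$- \frac{44157}{p{\left(\left(-6 + 8\right) 8,20 \right)}} = - \frac{44157}{20}$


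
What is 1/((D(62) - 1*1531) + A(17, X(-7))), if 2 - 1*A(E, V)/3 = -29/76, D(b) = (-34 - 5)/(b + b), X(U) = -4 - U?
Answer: -589/897736 ≈ -0.00065609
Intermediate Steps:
D(b) = -39/(2*b) (D(b) = -39*1/(2*b) = -39/(2*b))
A(E, V) = 543/76 (A(E, V) = 6 - (-87)/76 = 6 - 3*(-29/76) = 6 + 87/76 = 543/76)
1/((D(62) - 1*1531) + A(17, X(-7))) = 1/((-39/2/62 - 1*1531) + 543/76) = 1/((-39/2*1/62 - 1531) + 543/76) = 1/((-39/124 - 1531) + 543/76) = 1/(-189883/124 + 543/76) = 1/(-897736/589) = -589/897736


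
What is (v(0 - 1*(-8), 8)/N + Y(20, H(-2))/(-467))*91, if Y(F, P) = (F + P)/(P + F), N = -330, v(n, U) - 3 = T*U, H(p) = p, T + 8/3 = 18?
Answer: -16111459/462330 ≈ -34.848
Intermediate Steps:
T = 46/3 (T = -8/3 + 18 = 46/3 ≈ 15.333)
v(n, U) = 3 + 46*U/3
Y(F, P) = 1 (Y(F, P) = (F + P)/(F + P) = 1)
(v(0 - 1*(-8), 8)/N + Y(20, H(-2))/(-467))*91 = ((3 + (46/3)*8)/(-330) + 1/(-467))*91 = ((3 + 368/3)*(-1/330) + 1*(-1/467))*91 = ((377/3)*(-1/330) - 1/467)*91 = (-377/990 - 1/467)*91 = -177049/462330*91 = -16111459/462330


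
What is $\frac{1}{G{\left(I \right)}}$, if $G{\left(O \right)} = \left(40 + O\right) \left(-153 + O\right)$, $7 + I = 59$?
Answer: $- \frac{1}{9292} \approx -0.00010762$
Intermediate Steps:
$I = 52$ ($I = -7 + 59 = 52$)
$G{\left(O \right)} = \left(-153 + O\right) \left(40 + O\right)$
$\frac{1}{G{\left(I \right)}} = \frac{1}{-6120 + 52^{2} - 5876} = \frac{1}{-6120 + 2704 - 5876} = \frac{1}{-9292} = - \frac{1}{9292}$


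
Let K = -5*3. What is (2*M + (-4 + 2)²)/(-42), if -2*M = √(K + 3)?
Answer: -2/21 + I*√3/21 ≈ -0.095238 + 0.082479*I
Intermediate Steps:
K = -15
M = -I*√3 (M = -√(-15 + 3)/2 = -I*√3 ≈ -1.732*I)
(2*M + (-4 + 2)²)/(-42) = (2*(-I*√3) + (-4 + 2)²)/(-42) = -(-2*I*√3 + (-2)²)/42 = -(-2*I*√3 + 4)/42 = -(4 - 2*I*√3)/42 = -2/21 + I*√3/21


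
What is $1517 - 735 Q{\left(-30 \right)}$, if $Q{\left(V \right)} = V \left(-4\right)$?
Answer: $-86683$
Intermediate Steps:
$Q{\left(V \right)} = - 4 V$
$1517 - 735 Q{\left(-30 \right)} = 1517 - 735 \left(\left(-4\right) \left(-30\right)\right) = 1517 - 88200 = -86683$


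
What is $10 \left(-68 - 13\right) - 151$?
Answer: $-961$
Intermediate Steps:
$10 \left(-68 - 13\right) - 151 = 10 \left(-81\right) - 151 = -810 - 151 = -961$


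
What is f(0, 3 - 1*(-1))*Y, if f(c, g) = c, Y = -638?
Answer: 0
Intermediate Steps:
f(0, 3 - 1*(-1))*Y = 0*(-638) = 0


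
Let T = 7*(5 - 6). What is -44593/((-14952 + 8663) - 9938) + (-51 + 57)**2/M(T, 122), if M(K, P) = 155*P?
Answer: 421918901/153426285 ≈ 2.7500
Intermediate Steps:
T = -7 (T = 7*(-1) = -7)
-44593/((-14952 + 8663) - 9938) + (-51 + 57)**2/M(T, 122) = -44593/((-14952 + 8663) - 9938) + (-51 + 57)**2/((155*122)) = -44593/(-6289 - 9938) + 6**2/18910 = -44593/(-16227) + 36*(1/18910) = -44593*(-1/16227) + 18/9455 = 44593/16227 + 18/9455 = 421918901/153426285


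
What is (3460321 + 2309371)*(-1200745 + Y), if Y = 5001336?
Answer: 21928239487972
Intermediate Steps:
(3460321 + 2309371)*(-1200745 + Y) = (3460321 + 2309371)*(-1200745 + 5001336) = 5769692*3800591 = 21928239487972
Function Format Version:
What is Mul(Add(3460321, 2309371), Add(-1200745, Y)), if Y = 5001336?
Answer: 21928239487972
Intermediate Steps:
Mul(Add(3460321, 2309371), Add(-1200745, Y)) = Mul(Add(3460321, 2309371), Add(-1200745, 5001336)) = Mul(5769692, 3800591) = 21928239487972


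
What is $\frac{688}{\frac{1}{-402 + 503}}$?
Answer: $69488$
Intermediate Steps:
$\frac{688}{\frac{1}{-402 + 503}} = \frac{688}{\frac{1}{101}} = 688 \frac{1}{\frac{1}{101}} = 688 \cdot 101 = 69488$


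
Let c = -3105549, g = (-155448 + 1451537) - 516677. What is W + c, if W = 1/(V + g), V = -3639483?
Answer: -8882090633980/2860071 ≈ -3.1055e+6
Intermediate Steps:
g = 779412 (g = 1296089 - 516677 = 779412)
W = -1/2860071 (W = 1/(-3639483 + 779412) = 1/(-2860071) = -1/2860071 ≈ -3.4964e-7)
W + c = -1/2860071 - 3105549 = -8882090633980/2860071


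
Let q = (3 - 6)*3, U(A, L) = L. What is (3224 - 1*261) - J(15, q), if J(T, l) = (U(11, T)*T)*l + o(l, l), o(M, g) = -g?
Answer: 4979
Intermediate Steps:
q = -9 (q = -3*3 = -9)
J(T, l) = -l + l*T² (J(T, l) = (T*T)*l - l = T²*l - l = l*T² - l = -l + l*T²)
(3224 - 1*261) - J(15, q) = (3224 - 1*261) - (-9)*(-1 + 15²) = (3224 - 261) - (-9)*(-1 + 225) = 2963 - (-9)*224 = 2963 - 1*(-2016) = 2963 + 2016 = 4979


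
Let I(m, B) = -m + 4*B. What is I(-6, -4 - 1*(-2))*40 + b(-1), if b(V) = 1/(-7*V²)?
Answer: -561/7 ≈ -80.143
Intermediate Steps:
b(V) = -1/(7*V²)
I(-6, -4 - 1*(-2))*40 + b(-1) = (-1*(-6) + 4*(-4 - 1*(-2)))*40 - ⅐/(-1)² = (6 + 4*(-4 + 2))*40 - ⅐*1 = (6 + 4*(-2))*40 - ⅐ = (6 - 8)*40 - ⅐ = -2*40 - ⅐ = -80 - ⅐ = -561/7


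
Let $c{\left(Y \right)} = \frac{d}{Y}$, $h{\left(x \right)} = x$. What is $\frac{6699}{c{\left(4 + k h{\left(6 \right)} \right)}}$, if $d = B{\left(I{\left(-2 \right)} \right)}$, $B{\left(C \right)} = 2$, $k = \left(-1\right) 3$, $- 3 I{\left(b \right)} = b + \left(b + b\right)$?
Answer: $-46893$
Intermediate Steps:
$I{\left(b \right)} = - b$ ($I{\left(b \right)} = - \frac{b + \left(b + b\right)}{3} = - \frac{b + 2 b}{3} = - \frac{3 b}{3} = - b$)
$k = -3$
$d = 2$
$c{\left(Y \right)} = \frac{2}{Y}$
$\frac{6699}{c{\left(4 + k h{\left(6 \right)} \right)}} = \frac{6699}{2 \frac{1}{4 - 18}} = \frac{6699}{2 \frac{1}{-14}} = \frac{6699}{2 \left(- \frac{1}{14}\right)} = \frac{6699}{- \frac{1}{7}} = 6699 \left(-7\right) = -46893$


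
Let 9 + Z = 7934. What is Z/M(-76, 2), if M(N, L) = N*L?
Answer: -7925/152 ≈ -52.138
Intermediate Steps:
Z = 7925 (Z = -9 + 7934 = 7925)
M(N, L) = L*N
Z/M(-76, 2) = 7925/((2*(-76))) = 7925/(-152) = 7925*(-1/152) = -7925/152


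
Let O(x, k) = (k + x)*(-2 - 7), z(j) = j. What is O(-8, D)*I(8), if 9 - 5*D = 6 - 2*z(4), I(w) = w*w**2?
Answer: 133632/5 ≈ 26726.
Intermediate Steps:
I(w) = w**3
D = 11/5 (D = 9/5 - (6 - 2*4)/5 = 9/5 - (6 - 8)/5 = 9/5 - 1/5*(-2) = 9/5 + 2/5 = 11/5 ≈ 2.2000)
O(x, k) = -9*k - 9*x (O(x, k) = (k + x)*(-9) = -9*k - 9*x)
O(-8, D)*I(8) = (-9*11/5 - 9*(-8))*8**3 = (-99/5 + 72)*512 = (261/5)*512 = 133632/5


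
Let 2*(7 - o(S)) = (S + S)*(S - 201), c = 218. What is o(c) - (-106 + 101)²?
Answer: -3724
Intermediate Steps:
o(S) = 7 - S*(-201 + S) (o(S) = 7 - (S + S)*(S - 201)/2 = 7 - 2*S*(-201 + S)/2 = 7 - S*(-201 + S))
o(c) - (-106 + 101)² = (7 - 1*218² + 201*218) - (-106 + 101)² = (7 - 1*47524 + 43818) - 1*(-5)² = (7 - 47524 + 43818) - 1*25 = -3699 - 25 = -3724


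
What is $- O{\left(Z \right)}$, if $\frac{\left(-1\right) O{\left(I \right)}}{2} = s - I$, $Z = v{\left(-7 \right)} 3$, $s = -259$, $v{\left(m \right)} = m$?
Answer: $-476$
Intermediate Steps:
$Z = -21$ ($Z = \left(-7\right) 3 = -21$)
$O{\left(I \right)} = 518 + 2 I$ ($O{\left(I \right)} = - 2 \left(-259 - I\right) = 518 + 2 I$)
$- O{\left(Z \right)} = - (518 + 2 \left(-21\right)) = - (518 - 42) = \left(-1\right) 476 = -476$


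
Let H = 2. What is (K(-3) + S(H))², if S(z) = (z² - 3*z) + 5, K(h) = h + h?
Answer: 9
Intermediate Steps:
K(h) = 2*h
S(z) = 5 + z² - 3*z
(K(-3) + S(H))² = (2*(-3) + (5 + 2² - 3*2))² = (-6 + (5 + 4 - 6))² = (-6 + 3)² = (-3)² = 9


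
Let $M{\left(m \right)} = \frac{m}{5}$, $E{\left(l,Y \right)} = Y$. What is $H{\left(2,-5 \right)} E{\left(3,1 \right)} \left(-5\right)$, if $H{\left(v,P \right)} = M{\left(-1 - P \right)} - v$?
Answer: $6$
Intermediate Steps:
$M{\left(m \right)} = \frac{m}{5}$ ($M{\left(m \right)} = m \frac{1}{5} = \frac{m}{5}$)
$H{\left(v,P \right)} = - \frac{1}{5} - v - \frac{P}{5}$ ($H{\left(v,P \right)} = \frac{-1 - P}{5} - v = \left(- \frac{1}{5} - \frac{P}{5}\right) - v = - \frac{1}{5} - v - \frac{P}{5}$)
$H{\left(2,-5 \right)} E{\left(3,1 \right)} \left(-5\right) = \left(- \frac{1}{5} - 2 - -1\right) 1 \left(-5\right) = \left(- \frac{1}{5} - 2 + 1\right) 1 \left(-5\right) = \left(- \frac{6}{5}\right) 1 \left(-5\right) = \left(- \frac{6}{5}\right) \left(-5\right) = 6$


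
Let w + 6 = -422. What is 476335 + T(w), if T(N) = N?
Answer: 475907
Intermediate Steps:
w = -428 (w = -6 - 422 = -428)
476335 + T(w) = 476335 - 428 = 475907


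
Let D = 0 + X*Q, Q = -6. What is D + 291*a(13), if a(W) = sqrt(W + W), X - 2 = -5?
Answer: 18 + 291*sqrt(26) ≈ 1501.8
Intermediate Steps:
X = -3 (X = 2 - 5 = -3)
a(W) = sqrt(2)*sqrt(W) (a(W) = sqrt(2*W) = sqrt(2)*sqrt(W))
D = 18 (D = 0 - 3*(-6) = 0 + 18 = 18)
D + 291*a(13) = 18 + 291*(sqrt(2)*sqrt(13)) = 18 + 291*sqrt(26)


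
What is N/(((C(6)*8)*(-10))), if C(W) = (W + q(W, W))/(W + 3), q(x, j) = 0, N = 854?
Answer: -1281/80 ≈ -16.013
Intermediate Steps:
C(W) = W/(3 + W) (C(W) = (W + 0)/(W + 3) = W/(3 + W))
N/(((C(6)*8)*(-10))) = 854/((((6/(3 + 6))*8)*(-10))) = 854/((((6/9)*8)*(-10))) = 854/((((6*(⅑))*8)*(-10))) = 854/((((⅔)*8)*(-10))) = 854/(((16/3)*(-10))) = 854/(-160/3) = 854*(-3/160) = -1281/80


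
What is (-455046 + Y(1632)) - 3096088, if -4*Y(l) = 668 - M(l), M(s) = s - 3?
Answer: -14203575/4 ≈ -3.5509e+6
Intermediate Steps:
M(s) = -3 + s
Y(l) = -671/4 + l/4 (Y(l) = -(668 - (-3 + l))/4 = -(668 + (3 - l))/4 = -(671 - l)/4 = -671/4 + l/4)
(-455046 + Y(1632)) - 3096088 = (-455046 + (-671/4 + (¼)*1632)) - 3096088 = (-455046 + (-671/4 + 408)) - 3096088 = (-455046 + 961/4) - 3096088 = -1819223/4 - 3096088 = -14203575/4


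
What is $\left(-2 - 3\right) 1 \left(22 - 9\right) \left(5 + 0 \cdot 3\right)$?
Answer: $-325$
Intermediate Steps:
$\left(-2 - 3\right) 1 \left(22 - 9\right) \left(5 + 0 \cdot 3\right) = \left(-5\right) 1 \cdot 13 \left(5 + 0\right) = \left(-5\right) 13 \cdot 5 = \left(-65\right) 5 = -325$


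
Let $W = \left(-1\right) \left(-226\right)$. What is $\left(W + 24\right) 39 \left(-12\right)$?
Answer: $-117000$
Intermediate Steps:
$W = 226$
$\left(W + 24\right) 39 \left(-12\right) = \left(226 + 24\right) 39 \left(-12\right) = 250 \left(-468\right) = -117000$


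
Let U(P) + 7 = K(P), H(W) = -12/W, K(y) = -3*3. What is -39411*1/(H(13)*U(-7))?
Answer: -170781/64 ≈ -2668.5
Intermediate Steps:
K(y) = -9
U(P) = -16 (U(P) = -7 - 9 = -16)
-39411*1/(H(13)*U(-7)) = -39411/((-(-192)/13)) = -39411/((-16*(-12/13))) = -39411/192/13 = -39411*13/192 = -170781/64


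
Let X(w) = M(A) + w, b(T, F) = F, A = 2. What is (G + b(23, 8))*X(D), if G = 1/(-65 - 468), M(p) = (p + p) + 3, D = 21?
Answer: 119364/533 ≈ 223.95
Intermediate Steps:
M(p) = 3 + 2*p (M(p) = 2*p + 3 = 3 + 2*p)
X(w) = 7 + w (X(w) = (3 + 2*2) + w = (3 + 4) + w = 7 + w)
G = -1/533 (G = 1/(-533) = -1/533 ≈ -0.0018762)
(G + b(23, 8))*X(D) = (-1/533 + 8)*(7 + 21) = (4263/533)*28 = 119364/533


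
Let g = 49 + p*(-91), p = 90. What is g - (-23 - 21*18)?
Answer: -7740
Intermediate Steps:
g = -8141 (g = 49 + 90*(-91) = 49 - 8190 = -8141)
g - (-23 - 21*18) = -8141 - (-23 - 21*18) = -8141 - (-23 - 378) = -8141 - 1*(-401) = -8141 + 401 = -7740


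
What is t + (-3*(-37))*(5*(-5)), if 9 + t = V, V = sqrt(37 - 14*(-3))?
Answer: -2784 + sqrt(79) ≈ -2775.1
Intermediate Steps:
V = sqrt(79) (V = sqrt(37 + 42) = sqrt(79) ≈ 8.8882)
t = -9 + sqrt(79) ≈ -0.11181
t + (-3*(-37))*(5*(-5)) = (-9 + sqrt(79)) + (-3*(-37))*(5*(-5)) = (-9 + sqrt(79)) + 111*(-25) = (-9 + sqrt(79)) - 2775 = -2784 + sqrt(79)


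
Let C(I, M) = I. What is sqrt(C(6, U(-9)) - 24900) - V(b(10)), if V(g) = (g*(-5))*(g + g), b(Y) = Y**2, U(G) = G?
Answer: 100000 + 3*I*sqrt(2766) ≈ 1.0e+5 + 157.78*I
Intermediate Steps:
V(g) = -10*g**2 (V(g) = (-5*g)*(2*g) = -10*g**2)
sqrt(C(6, U(-9)) - 24900) - V(b(10)) = sqrt(6 - 24900) - (-10)*(10**2)**2 = sqrt(-24894) - (-10)*100**2 = 3*I*sqrt(2766) - (-10)*10000 = 3*I*sqrt(2766) - 1*(-100000) = 3*I*sqrt(2766) + 100000 = 100000 + 3*I*sqrt(2766)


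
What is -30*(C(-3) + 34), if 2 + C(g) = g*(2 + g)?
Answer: -1050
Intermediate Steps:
C(g) = -2 + g*(2 + g)
-30*(C(-3) + 34) = -30*((-2 + (-3)² + 2*(-3)) + 34) = -30*((-2 + 9 - 6) + 34) = -30*(1 + 34) = -30*35 = -1050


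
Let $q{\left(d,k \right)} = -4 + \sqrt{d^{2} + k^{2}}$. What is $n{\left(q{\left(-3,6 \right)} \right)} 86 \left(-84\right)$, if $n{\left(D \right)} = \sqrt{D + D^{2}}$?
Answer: $- 7224 \sqrt{57 - 21 \sqrt{5}} \approx -22893.0$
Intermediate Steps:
$n{\left(q{\left(-3,6 \right)} \right)} 86 \left(-84\right) = \sqrt{\left(-4 + \sqrt{\left(-3\right)^{2} + 6^{2}}\right) \left(1 - \left(4 - \sqrt{\left(-3\right)^{2} + 6^{2}}\right)\right)} 86 \left(-84\right) = \sqrt{\left(-4 + \sqrt{9 + 36}\right) \left(1 - \left(4 - \sqrt{9 + 36}\right)\right)} 86 \left(-84\right) = \sqrt{\left(-4 + \sqrt{45}\right) \left(1 - \left(4 - \sqrt{45}\right)\right)} 86 \left(-84\right) = \sqrt{\left(-4 + 3 \sqrt{5}\right) \left(1 - \left(4 - 3 \sqrt{5}\right)\right)} 86 \left(-84\right) = \sqrt{\left(-4 + 3 \sqrt{5}\right) \left(-3 + 3 \sqrt{5}\right)} 86 \left(-84\right) = \sqrt{-4 + 3 \sqrt{5}} \sqrt{-3 + 3 \sqrt{5}} \cdot 86 \left(-84\right) = 86 \sqrt{-4 + 3 \sqrt{5}} \sqrt{-3 + 3 \sqrt{5}} \left(-84\right) = - 7224 \sqrt{-4 + 3 \sqrt{5}} \sqrt{-3 + 3 \sqrt{5}}$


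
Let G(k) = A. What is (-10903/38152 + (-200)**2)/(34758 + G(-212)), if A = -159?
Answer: 508689699/440007016 ≈ 1.1561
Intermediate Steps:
G(k) = -159
(-10903/38152 + (-200)**2)/(34758 + G(-212)) = (-10903/38152 + (-200)**2)/(34758 - 159) = (-10903*1/38152 + 40000)/34599 = (-10903/38152 + 40000)*(1/34599) = (1526069097/38152)*(1/34599) = 508689699/440007016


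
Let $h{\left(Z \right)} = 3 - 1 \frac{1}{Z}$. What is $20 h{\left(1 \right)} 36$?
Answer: $1440$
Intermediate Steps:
$h{\left(Z \right)} = 3 - \frac{1}{Z}$
$20 h{\left(1 \right)} 36 = 20 \left(3 - 1^{-1}\right) 36 = 20 \left(3 - 1\right) 36 = 20 \cdot 2 \cdot 36 = 40 \cdot 36 = 1440$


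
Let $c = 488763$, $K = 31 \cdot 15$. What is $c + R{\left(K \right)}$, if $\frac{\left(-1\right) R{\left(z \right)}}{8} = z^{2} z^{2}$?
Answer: $-374025516237$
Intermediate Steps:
$K = 465$
$R{\left(z \right)} = - 8 z^{4}$ ($R{\left(z \right)} = - 8 z^{2} z^{2} = - 8 z^{4}$)
$c + R{\left(K \right)} = 488763 - 8 \cdot 465^{4} = 488763 - 374026005000 = -374025516237$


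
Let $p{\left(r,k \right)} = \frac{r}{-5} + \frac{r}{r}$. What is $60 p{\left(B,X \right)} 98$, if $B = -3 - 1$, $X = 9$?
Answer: $10584$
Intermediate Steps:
$B = -4$ ($B = -3 - 1 = -4$)
$p{\left(r,k \right)} = 1 - \frac{r}{5}$ ($p{\left(r,k \right)} = r \left(- \frac{1}{5}\right) + 1 = - \frac{r}{5} + 1 = 1 - \frac{r}{5}$)
$60 p{\left(B,X \right)} 98 = 60 \left(1 - - \frac{4}{5}\right) 98 = 60 \left(1 + \frac{4}{5}\right) 98 = 60 \cdot \frac{9}{5} \cdot 98 = 108 \cdot 98 = 10584$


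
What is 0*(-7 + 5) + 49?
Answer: 49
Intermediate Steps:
0*(-7 + 5) + 49 = 0*(-2) + 49 = 0 + 49 = 49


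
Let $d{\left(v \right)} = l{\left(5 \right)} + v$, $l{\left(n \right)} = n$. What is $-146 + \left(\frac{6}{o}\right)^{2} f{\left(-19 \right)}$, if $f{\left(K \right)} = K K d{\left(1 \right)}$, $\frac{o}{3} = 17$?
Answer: $- \frac{33530}{289} \approx -116.02$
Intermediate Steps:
$o = 51$ ($o = 3 \cdot 17 = 51$)
$d{\left(v \right)} = 5 + v$
$f{\left(K \right)} = 6 K^{2}$ ($f{\left(K \right)} = K K \left(5 + 1\right) = K^{2} \cdot 6 = 6 K^{2}$)
$-146 + \left(\frac{6}{o}\right)^{2} f{\left(-19 \right)} = -146 + \left(\frac{6}{51}\right)^{2} \cdot 6 \left(-19\right)^{2} = -146 + \left(6 \cdot \frac{1}{51}\right)^{2} \cdot 6 \cdot 361 = -146 + \left(\frac{2}{17}\right)^{2} \cdot 2166 = -146 + \frac{4}{289} \cdot 2166 = -146 + \frac{8664}{289} = - \frac{33530}{289}$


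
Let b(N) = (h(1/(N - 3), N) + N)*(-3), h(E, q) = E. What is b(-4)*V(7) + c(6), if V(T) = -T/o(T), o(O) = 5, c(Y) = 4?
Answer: -67/5 ≈ -13.400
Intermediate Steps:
V(T) = -T/5
b(N) = -3*N - 3/(-3 + N) (b(N) = (1/(N - 3) + N)*(-3) = (1/(-3 + N) + N)*(-3) = (N + 1/(-3 + N))*(-3) = -3*N - 3/(-3 + N))
b(-4)*V(7) + c(6) = (3*(-1 - 1*(-4)*(-3 - 4))/(-3 - 4))*(-1/5*7) + 4 = (3*(-1 - 1*(-4)*(-7))/(-7))*(-7/5) + 4 = (3*(-1/7)*(-1 - 28))*(-7/5) + 4 = (3*(-1/7)*(-29))*(-7/5) + 4 = (87/7)*(-7/5) + 4 = -87/5 + 4 = -67/5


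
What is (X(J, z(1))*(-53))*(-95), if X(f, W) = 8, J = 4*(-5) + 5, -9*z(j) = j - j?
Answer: 40280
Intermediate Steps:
z(j) = 0 (z(j) = -(j - j)/9 = -⅑*0 = 0)
J = -15 (J = -20 + 5 = -15)
(X(J, z(1))*(-53))*(-95) = (8*(-53))*(-95) = -424*(-95) = 40280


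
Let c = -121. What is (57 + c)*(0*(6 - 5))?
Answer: 0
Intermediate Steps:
(57 + c)*(0*(6 - 5)) = (57 - 121)*(0*(6 - 5)) = -0 = -64*0 = 0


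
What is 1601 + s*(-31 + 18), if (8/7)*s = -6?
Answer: 6677/4 ≈ 1669.3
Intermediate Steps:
s = -21/4 (s = (7/8)*(-6) = -21/4 ≈ -5.2500)
1601 + s*(-31 + 18) = 1601 - 21*(-31 + 18)/4 = 1601 - 21/4*(-13) = 1601 + 273/4 = 6677/4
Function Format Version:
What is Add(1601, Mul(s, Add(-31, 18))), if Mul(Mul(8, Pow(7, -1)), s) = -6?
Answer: Rational(6677, 4) ≈ 1669.3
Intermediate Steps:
s = Rational(-21, 4) (s = Mul(Rational(7, 8), -6) = Rational(-21, 4) ≈ -5.2500)
Add(1601, Mul(s, Add(-31, 18))) = Add(1601, Mul(Rational(-21, 4), Add(-31, 18))) = Add(1601, Mul(Rational(-21, 4), -13)) = Add(1601, Rational(273, 4)) = Rational(6677, 4)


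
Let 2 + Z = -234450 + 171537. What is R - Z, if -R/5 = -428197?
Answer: 2203900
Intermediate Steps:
R = 2140985 (R = -5*(-428197) = 2140985)
Z = -62915 (Z = -2 + (-234450 + 171537) = -2 - 62913 = -62915)
R - Z = 2140985 - 1*(-62915) = 2140985 + 62915 = 2203900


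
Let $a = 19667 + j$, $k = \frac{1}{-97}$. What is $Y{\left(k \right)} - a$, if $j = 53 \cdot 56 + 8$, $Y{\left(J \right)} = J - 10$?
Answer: $- \frac{2197342}{97} \approx -22653.0$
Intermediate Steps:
$k = - \frac{1}{97} \approx -0.010309$
$Y{\left(J \right)} = -10 + J$
$j = 2976$ ($j = 2968 + 8 = 2976$)
$a = 22643$ ($a = 19667 + 2976 = 22643$)
$Y{\left(k \right)} - a = \left(-10 - \frac{1}{97}\right) - 22643 = - \frac{971}{97} - 22643 = - \frac{2197342}{97}$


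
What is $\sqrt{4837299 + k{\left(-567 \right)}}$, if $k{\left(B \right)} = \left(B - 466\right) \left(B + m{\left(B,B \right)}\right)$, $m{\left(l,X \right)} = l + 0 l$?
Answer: $\sqrt{6008721} \approx 2451.3$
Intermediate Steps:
$m{\left(l,X \right)} = l$ ($m{\left(l,X \right)} = l + 0 = l$)
$k{\left(B \right)} = 2 B \left(-466 + B\right)$ ($k{\left(B \right)} = \left(B - 466\right) \left(B + B\right) = \left(-466 + B\right) 2 B = 2 B \left(-466 + B\right)$)
$\sqrt{4837299 + k{\left(-567 \right)}} = \sqrt{4837299 + 2 \left(-567\right) \left(-466 - 567\right)} = \sqrt{4837299 + 2 \left(-567\right) \left(-1033\right)} = \sqrt{4837299 + 1171422} = \sqrt{6008721}$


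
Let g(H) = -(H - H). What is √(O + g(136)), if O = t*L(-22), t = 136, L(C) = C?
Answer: 4*I*√187 ≈ 54.699*I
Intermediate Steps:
O = -2992 (O = 136*(-22) = -2992)
g(H) = 0 (g(H) = -1*0 = 0)
√(O + g(136)) = √(-2992 + 0) = √(-2992) = 4*I*√187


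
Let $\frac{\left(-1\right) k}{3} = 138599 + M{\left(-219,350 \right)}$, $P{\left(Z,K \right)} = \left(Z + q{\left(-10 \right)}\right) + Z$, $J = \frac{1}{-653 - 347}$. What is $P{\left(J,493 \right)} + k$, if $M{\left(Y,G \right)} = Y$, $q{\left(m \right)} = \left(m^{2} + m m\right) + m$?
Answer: $- \frac{207475001}{500} \approx -4.1495 \cdot 10^{5}$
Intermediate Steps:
$q{\left(m \right)} = m + 2 m^{2}$ ($q{\left(m \right)} = \left(m^{2} + m^{2}\right) + m = 2 m^{2} + m = m + 2 m^{2}$)
$J = - \frac{1}{1000}$ ($J = \frac{1}{-1000} = - \frac{1}{1000} \approx -0.001$)
$P{\left(Z,K \right)} = 190 + 2 Z$ ($P{\left(Z,K \right)} = \left(Z - 10 \left(1 + 2 \left(-10\right)\right)\right) + Z = \left(Z - 10 \left(1 - 20\right)\right) + Z = \left(Z - -190\right) + Z = \left(Z + 190\right) + Z = \left(190 + Z\right) + Z = 190 + 2 Z$)
$k = -415140$ ($k = - 3 \left(138599 - 219\right) = \left(-3\right) 138380 = -415140$)
$P{\left(J,493 \right)} + k = \left(190 + 2 \left(- \frac{1}{1000}\right)\right) - 415140 = \left(190 - \frac{1}{500}\right) - 415140 = \frac{94999}{500} - 415140 = - \frac{207475001}{500}$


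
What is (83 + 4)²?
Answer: 7569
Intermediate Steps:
(83 + 4)² = 87² = 7569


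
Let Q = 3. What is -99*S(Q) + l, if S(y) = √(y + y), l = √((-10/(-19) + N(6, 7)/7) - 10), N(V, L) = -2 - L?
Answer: -99*√6 + 3*I*√21147/133 ≈ -242.5 + 3.2802*I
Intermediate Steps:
l = 3*I*√21147/133 (l = √((-10/(-19) + (-2 - 1*7)/7) - 10) = √((-10*(-1/19) + (-2 - 7)*(⅐)) - 10) = √((10/19 - 9*⅐) - 10) = √((10/19 - 9/7) - 10) = √(-101/133 - 10) = √(-1431/133) = 3*I*√21147/133 ≈ 3.2802*I)
S(y) = √2*√y (S(y) = √(2*y) = √2*√y)
-99*S(Q) + l = -99*√2*√3 + 3*I*√21147/133 = -99*√6 + 3*I*√21147/133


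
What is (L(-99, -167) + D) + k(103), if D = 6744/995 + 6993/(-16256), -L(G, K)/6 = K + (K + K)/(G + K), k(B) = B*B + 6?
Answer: 24988377421537/2151237760 ≈ 11616.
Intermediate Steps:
k(B) = 6 + B² (k(B) = B² + 6 = 6 + B²)
L(G, K) = -6*K - 12*K/(G + K) (L(G, K) = -6*(K + (K + K)/(G + K)) = -6*(K + (2*K)/(G + K)) = -6*(K + 2*K/(G + K)) = -6*K - 12*K/(G + K))
D = 102672429/16174720 (D = 6744*(1/995) + 6993*(-1/16256) = 6744/995 - 6993/16256 = 102672429/16174720 ≈ 6.3477)
(L(-99, -167) + D) + k(103) = (-6*(-167)*(2 - 99 - 167)/(-99 - 167) + 102672429/16174720) + (6 + 103²) = (-6*(-167)*(-264)/(-266) + 102672429/16174720) + (6 + 10609) = (-6*(-167)*(-1/266)*(-264) + 102672429/16174720) + 10615 = (132264/133 + 102672429/16174720) + 10615 = 2152988599137/2151237760 + 10615 = 24988377421537/2151237760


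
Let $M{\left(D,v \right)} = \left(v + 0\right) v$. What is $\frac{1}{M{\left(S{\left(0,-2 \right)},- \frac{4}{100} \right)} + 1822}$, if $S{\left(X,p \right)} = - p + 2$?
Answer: $\frac{625}{1138751} \approx 0.00054885$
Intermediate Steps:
$S{\left(X,p \right)} = 2 - p$
$M{\left(D,v \right)} = v^{2}$ ($M{\left(D,v \right)} = v v = v^{2}$)
$\frac{1}{M{\left(S{\left(0,-2 \right)},- \frac{4}{100} \right)} + 1822} = \frac{1}{\left(- \frac{4}{100}\right)^{2} + 1822} = \frac{1}{\left(\left(-4\right) \frac{1}{100}\right)^{2} + 1822} = \frac{1}{\left(- \frac{1}{25}\right)^{2} + 1822} = \frac{1}{\frac{1}{625} + 1822} = \frac{1}{\frac{1138751}{625}} = \frac{625}{1138751}$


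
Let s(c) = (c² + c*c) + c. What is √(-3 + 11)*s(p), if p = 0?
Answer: 0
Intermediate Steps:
s(c) = c + 2*c² (s(c) = (c² + c²) + c = 2*c² + c = c + 2*c²)
√(-3 + 11)*s(p) = √(-3 + 11)*(0*(1 + 2*0)) = √8*(0*(1 + 0)) = (2*√2)*(0*1) = (2*√2)*0 = 0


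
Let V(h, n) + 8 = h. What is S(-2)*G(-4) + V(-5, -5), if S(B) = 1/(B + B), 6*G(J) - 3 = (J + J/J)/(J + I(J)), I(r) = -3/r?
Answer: -1369/104 ≈ -13.163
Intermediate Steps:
V(h, n) = -8 + h
G(J) = ½ + (1 + J)/(6*(J - 3/J)) (G(J) = ½ + ((J + J/J)/(J - 3/J))/6 = ½ + ((J + 1)/(J - 3/J))/6 = ½ + ((1 + J)/(J - 3/J))/6 = ½ + (1 + J)/(6*(J - 3/J)))
S(B) = 1/(2*B)
S(-2)*G(-4) + V(-5, -5) = ((½)/(-2))*((-9 - 4*(1 + 4*(-4)))/(6*(-3 + (-4)²))) + (-8 - 5) = ((½)*(-½))*((-9 - 4*(1 - 16))/(6*(-3 + 16))) - 13 = -(-9 - 4*(-15))/(24*13) - 13 = -(-9 + 60)/(24*13) - 13 = -51/(24*13) - 13 = -¼*17/26 - 13 = -17/104 - 13 = -1369/104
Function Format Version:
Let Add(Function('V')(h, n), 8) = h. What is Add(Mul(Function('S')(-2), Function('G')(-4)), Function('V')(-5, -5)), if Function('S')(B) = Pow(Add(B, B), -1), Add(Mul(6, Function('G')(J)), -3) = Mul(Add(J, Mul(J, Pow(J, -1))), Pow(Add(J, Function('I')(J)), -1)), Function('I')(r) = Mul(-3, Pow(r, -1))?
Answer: Rational(-1369, 104) ≈ -13.163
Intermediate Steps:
Function('V')(h, n) = Add(-8, h)
Function('G')(J) = Add(Rational(1, 2), Mul(Rational(1, 6), Pow(Add(J, Mul(-3, Pow(J, -1))), -1), Add(1, J))) (Function('G')(J) = Add(Rational(1, 2), Mul(Rational(1, 6), Mul(Add(J, Mul(J, Pow(J, -1))), Pow(Add(J, Mul(-3, Pow(J, -1))), -1)))) = Add(Rational(1, 2), Mul(Rational(1, 6), Mul(Add(J, 1), Pow(Add(J, Mul(-3, Pow(J, -1))), -1)))) = Add(Rational(1, 2), Mul(Rational(1, 6), Mul(Add(1, J), Pow(Add(J, Mul(-3, Pow(J, -1))), -1)))) = Add(Rational(1, 2), Mul(Rational(1, 6), Mul(Pow(Add(J, Mul(-3, Pow(J, -1))), -1), Add(1, J)))) = Add(Rational(1, 2), Mul(Rational(1, 6), Pow(Add(J, Mul(-3, Pow(J, -1))), -1), Add(1, J))))
Function('S')(B) = Mul(Rational(1, 2), Pow(B, -1)) (Function('S')(B) = Pow(Mul(2, B), -1) = Mul(Rational(1, 2), Pow(B, -1)))
Add(Mul(Function('S')(-2), Function('G')(-4)), Function('V')(-5, -5)) = Add(Mul(Mul(Rational(1, 2), Pow(-2, -1)), Mul(Rational(1, 6), Pow(Add(-3, Pow(-4, 2)), -1), Add(-9, Mul(-4, Add(1, Mul(4, -4)))))), Add(-8, -5)) = Add(Mul(Mul(Rational(1, 2), Rational(-1, 2)), Mul(Rational(1, 6), Pow(Add(-3, 16), -1), Add(-9, Mul(-4, Add(1, -16))))), -13) = Add(Mul(Rational(-1, 4), Mul(Rational(1, 6), Pow(13, -1), Add(-9, Mul(-4, -15)))), -13) = Add(Mul(Rational(-1, 4), Mul(Rational(1, 6), Rational(1, 13), Add(-9, 60))), -13) = Add(Mul(Rational(-1, 4), Mul(Rational(1, 6), Rational(1, 13), 51)), -13) = Add(Mul(Rational(-1, 4), Rational(17, 26)), -13) = Add(Rational(-17, 104), -13) = Rational(-1369, 104)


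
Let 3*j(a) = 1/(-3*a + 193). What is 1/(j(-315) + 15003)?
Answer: 3414/51220243 ≈ 6.6653e-5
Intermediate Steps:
j(a) = 1/(3*(193 - 3*a)) (j(a) = 1/(3*(-3*a + 193)) = 1/(3*(193 - 3*a)))
1/(j(-315) + 15003) = 1/(-1/(-579 + 9*(-315)) + 15003) = 1/(-1/(-579 - 2835) + 15003) = 1/(-1/(-3414) + 15003) = 1/(-1*(-1/3414) + 15003) = 1/(1/3414 + 15003) = 1/(51220243/3414) = 3414/51220243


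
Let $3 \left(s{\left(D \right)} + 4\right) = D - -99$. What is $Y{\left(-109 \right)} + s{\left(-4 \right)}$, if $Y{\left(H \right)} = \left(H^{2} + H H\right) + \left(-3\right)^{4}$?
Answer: $\frac{71612}{3} \approx 23871.0$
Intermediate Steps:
$Y{\left(H \right)} = 81 + 2 H^{2}$ ($Y{\left(H \right)} = \left(H^{2} + H^{2}\right) + 81 = 2 H^{2} + 81 = 81 + 2 H^{2}$)
$s{\left(D \right)} = 29 + \frac{D}{3}$ ($s{\left(D \right)} = -4 + \frac{D - -99}{3} = -4 + \frac{D + 99}{3} = -4 + \frac{99 + D}{3} = -4 + \left(33 + \frac{D}{3}\right) = 29 + \frac{D}{3}$)
$Y{\left(-109 \right)} + s{\left(-4 \right)} = \left(81 + 2 \left(-109\right)^{2}\right) + \left(29 + \frac{1}{3} \left(-4\right)\right) = \left(81 + 2 \cdot 11881\right) + \left(29 - \frac{4}{3}\right) = \left(81 + 23762\right) + \frac{83}{3} = 23843 + \frac{83}{3} = \frac{71612}{3}$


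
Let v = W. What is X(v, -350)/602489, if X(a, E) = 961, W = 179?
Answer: 961/602489 ≈ 0.0015951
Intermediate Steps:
v = 179
X(v, -350)/602489 = 961/602489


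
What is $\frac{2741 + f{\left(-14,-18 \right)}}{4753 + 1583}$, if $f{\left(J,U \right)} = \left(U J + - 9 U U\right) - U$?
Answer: $\frac{95}{6336} \approx 0.014994$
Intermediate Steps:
$f{\left(J,U \right)} = - U - 9 U^{2} + J U$ ($f{\left(J,U \right)} = \left(J U - 9 U^{2}\right) - U = \left(- 9 U^{2} + J U\right) - U = - U - 9 U^{2} + J U$)
$\frac{2741 + f{\left(-14,-18 \right)}}{4753 + 1583} = \frac{2741 - 18 \left(-1 - 14 - -162\right)}{4753 + 1583} = \frac{2741 - 18 \left(-1 - 14 + 162\right)}{6336} = \left(2741 - 2646\right) \frac{1}{6336} = 95 \cdot \frac{1}{6336} = \frac{95}{6336}$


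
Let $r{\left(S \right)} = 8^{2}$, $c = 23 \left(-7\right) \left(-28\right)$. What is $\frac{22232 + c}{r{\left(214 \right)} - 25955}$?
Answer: $- \frac{26740}{25891} \approx -1.0328$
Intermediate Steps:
$c = 4508$ ($c = \left(-161\right) \left(-28\right) = 4508$)
$r{\left(S \right)} = 64$
$\frac{22232 + c}{r{\left(214 \right)} - 25955} = \frac{22232 + 4508}{64 - 25955} = \frac{26740}{-25891} = 26740 \left(- \frac{1}{25891}\right) = - \frac{26740}{25891}$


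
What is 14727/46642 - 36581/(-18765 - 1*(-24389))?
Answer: -811693177/131157304 ≈ -6.1887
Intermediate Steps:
14727/46642 - 36581/(-18765 - 1*(-24389)) = 14727*(1/46642) - 36581/(-18765 + 24389) = 14727/46642 - 36581/5624 = -811693177/131157304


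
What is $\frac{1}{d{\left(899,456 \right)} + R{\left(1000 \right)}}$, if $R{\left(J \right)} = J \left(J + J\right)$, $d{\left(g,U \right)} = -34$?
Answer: $\frac{1}{1999966} \approx 5.0001 \cdot 10^{-7}$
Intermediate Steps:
$R{\left(J \right)} = 2 J^{2}$ ($R{\left(J \right)} = J 2 J = 2 J^{2}$)
$\frac{1}{d{\left(899,456 \right)} + R{\left(1000 \right)}} = \frac{1}{-34 + 2 \cdot 1000^{2}} = \frac{1}{-34 + 2 \cdot 1000000} = \frac{1}{-34 + 2000000} = \frac{1}{1999966}$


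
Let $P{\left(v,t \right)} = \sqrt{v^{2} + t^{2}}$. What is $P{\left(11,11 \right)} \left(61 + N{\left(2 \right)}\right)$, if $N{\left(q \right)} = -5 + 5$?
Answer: $671 \sqrt{2} \approx 948.94$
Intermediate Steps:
$N{\left(q \right)} = 0$
$P{\left(v,t \right)} = \sqrt{t^{2} + v^{2}}$
$P{\left(11,11 \right)} \left(61 + N{\left(2 \right)}\right) = \sqrt{11^{2} + 11^{2}} \left(61 + 0\right) = \sqrt{121 + 121} \cdot 61 = \sqrt{242} \cdot 61 = 11 \sqrt{2} \cdot 61 = 671 \sqrt{2}$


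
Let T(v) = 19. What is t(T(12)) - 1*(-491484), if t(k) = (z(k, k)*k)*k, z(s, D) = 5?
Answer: 493289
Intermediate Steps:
t(k) = 5*k² (t(k) = (5*k)*k = 5*k²)
t(T(12)) - 1*(-491484) = 5*19² - 1*(-491484) = 5*361 + 491484 = 1805 + 491484 = 493289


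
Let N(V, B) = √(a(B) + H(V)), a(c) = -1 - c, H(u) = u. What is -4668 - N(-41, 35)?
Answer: -4668 - I*√77 ≈ -4668.0 - 8.775*I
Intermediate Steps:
N(V, B) = √(-1 + V - B) (N(V, B) = √((-1 - B) + V) = √(-1 + V - B))
-4668 - N(-41, 35) = -4668 - √(-1 - 41 - 1*35) = -4668 - √(-1 - 41 - 35) = -4668 - √(-77) = -4668 - I*√77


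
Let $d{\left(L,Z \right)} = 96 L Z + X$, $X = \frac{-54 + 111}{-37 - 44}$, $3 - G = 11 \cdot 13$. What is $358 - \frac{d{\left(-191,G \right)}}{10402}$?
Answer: $\frac{31235671}{280854} \approx 111.22$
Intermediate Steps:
$G = -140$ ($G = 3 - 11 \cdot 13 = 3 - 143 = -140$)
$X = - \frac{19}{27}$ ($X = \frac{57}{-81} = 57 \left(- \frac{1}{81}\right) = - \frac{19}{27} \approx -0.7037$)
$d{\left(L,Z \right)} = - \frac{19}{27} + 96 L Z$ ($d{\left(L,Z \right)} = 96 L Z - \frac{19}{27} = - \frac{19}{27} + 96 L Z$)
$358 - \frac{d{\left(-191,G \right)}}{10402} = 358 - \frac{- \frac{19}{27} + 96 \left(-191\right) \left(-140\right)}{10402} = 358 - \left(- \frac{19}{27} + 2567040\right) \frac{1}{10402} = 358 - \frac{69310061}{27} \cdot \frac{1}{10402} = 358 - \frac{69310061}{280854} = \frac{31235671}{280854}$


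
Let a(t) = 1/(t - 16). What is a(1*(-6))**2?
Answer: 1/484 ≈ 0.0020661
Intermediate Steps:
a(t) = 1/(-16 + t)
a(1*(-6))**2 = (1/(-16 + 1*(-6)))**2 = (1/(-16 - 6))**2 = (1/(-22))**2 = (-1/22)**2 = 1/484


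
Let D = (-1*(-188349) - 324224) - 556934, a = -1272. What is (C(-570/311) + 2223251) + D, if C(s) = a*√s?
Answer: 1530442 - 1272*I*√177270/311 ≈ 1.5304e+6 - 1722.0*I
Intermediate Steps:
D = -692809 (D = (188349 - 324224) - 556934 = -135875 - 556934 = -692809)
C(s) = -1272*√s
(C(-570/311) + 2223251) + D = (-1272*I*√177270/311 + 2223251) - 692809 = (2223251 - 1272*I*√177270/311) - 692809 = 1530442 - 1272*I*√177270/311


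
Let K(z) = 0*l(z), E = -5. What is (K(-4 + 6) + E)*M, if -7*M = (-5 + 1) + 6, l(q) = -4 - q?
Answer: 10/7 ≈ 1.4286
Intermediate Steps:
M = -2/7 (M = -((-5 + 1) + 6)/7 = -(-4 + 6)/7 = -⅐*2 = -2/7 ≈ -0.28571)
K(z) = 0 (K(z) = 0*(-4 - z) = 0)
(K(-4 + 6) + E)*M = (0 - 5)*(-2/7) = -5*(-2/7) = 10/7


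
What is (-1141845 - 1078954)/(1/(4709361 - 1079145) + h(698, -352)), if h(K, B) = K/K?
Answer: -8061980062584/3630217 ≈ -2.2208e+6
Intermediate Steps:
h(K, B) = 1
(-1141845 - 1078954)/(1/(4709361 - 1079145) + h(698, -352)) = (-1141845 - 1078954)/(1/(4709361 - 1079145) + 1) = -2220799/(1/3630216 + 1) = -2220799/3630217/3630216 = -2220799*3630216/3630217 = -8061980062584/3630217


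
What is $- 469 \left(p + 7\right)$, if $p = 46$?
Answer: $-24857$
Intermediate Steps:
$- 469 \left(p + 7\right) = - 469 \left(46 + 7\right) = \left(-469\right) 53 = -24857$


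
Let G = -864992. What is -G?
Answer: 864992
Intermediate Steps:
-G = -1*(-864992) = 864992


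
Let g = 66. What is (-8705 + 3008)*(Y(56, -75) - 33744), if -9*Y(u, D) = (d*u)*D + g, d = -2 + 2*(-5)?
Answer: 224184546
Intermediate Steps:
d = -12 (d = -2 - 10 = -12)
Y(u, D) = -22/3 + 4*D*u/3 (Y(u, D) = -((-12*u)*D + 66)/9 = -(-12*D*u + 66)/9 = -(66 - 12*D*u)/9 = -22/3 + 4*D*u/3)
(-8705 + 3008)*(Y(56, -75) - 33744) = (-8705 + 3008)*((-22/3 + (4/3)*(-75)*56) - 33744) = -5697*((-22/3 - 5600) - 33744) = -5697*(-16822/3 - 33744) = -5697*(-118054/3) = 224184546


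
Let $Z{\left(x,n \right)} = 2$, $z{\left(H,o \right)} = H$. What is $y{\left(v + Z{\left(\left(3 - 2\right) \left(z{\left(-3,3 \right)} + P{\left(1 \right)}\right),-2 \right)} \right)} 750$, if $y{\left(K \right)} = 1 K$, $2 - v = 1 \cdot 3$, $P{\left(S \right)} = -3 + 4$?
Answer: $750$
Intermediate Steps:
$P{\left(S \right)} = 1$
$v = -1$ ($v = 2 - 1 \cdot 3 = 2 - 3 = -1$)
$y{\left(K \right)} = K$
$y{\left(v + Z{\left(\left(3 - 2\right) \left(z{\left(-3,3 \right)} + P{\left(1 \right)}\right),-2 \right)} \right)} 750 = \left(-1 + 2\right) 750 = 1 \cdot 750 = 750$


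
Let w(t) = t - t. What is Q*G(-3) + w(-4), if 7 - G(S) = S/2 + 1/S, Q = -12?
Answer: -106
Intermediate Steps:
w(t) = 0
G(S) = 7 - 1/S - S/2 (G(S) = 7 - (S/2 + 1/S) = 7 - (1/S + S/2) = 7 + (-1/S - S/2) = 7 - 1/S - S/2)
Q*G(-3) + w(-4) = -12*(7 - 1/(-3) - ½*(-3)) + 0 = -12*(7 - 1*(-⅓) + 3/2) + 0 = -12*(7 + ⅓ + 3/2) + 0 = -12*53/6 + 0 = -106 + 0 = -106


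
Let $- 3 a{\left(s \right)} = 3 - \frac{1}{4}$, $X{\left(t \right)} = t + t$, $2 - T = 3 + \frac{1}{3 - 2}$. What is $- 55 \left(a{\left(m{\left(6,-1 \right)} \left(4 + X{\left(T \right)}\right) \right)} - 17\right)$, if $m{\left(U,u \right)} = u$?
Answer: $\frac{11825}{12} \approx 985.42$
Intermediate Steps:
$T = -2$ ($T = 2 - \left(3 + \frac{1}{3 - 2}\right) = 2 - \left(3 + 1^{-1}\right) = 2 - \left(3 + 1\right) = 2 - 4 = -2$)
$X{\left(t \right)} = 2 t$
$a{\left(s \right)} = - \frac{11}{12}$ ($a{\left(s \right)} = - \frac{3 - \frac{1}{4}}{3} = \left(- \frac{1}{3}\right) \frac{11}{4} = - \frac{11}{12}$)
$- 55 \left(a{\left(m{\left(6,-1 \right)} \left(4 + X{\left(T \right)}\right) \right)} - 17\right) = - 55 \left(- \frac{11}{12} - 17\right) = \left(-55\right) \left(- \frac{215}{12}\right) = \frac{11825}{12}$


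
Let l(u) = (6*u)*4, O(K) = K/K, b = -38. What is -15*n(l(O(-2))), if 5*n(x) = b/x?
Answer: 19/4 ≈ 4.7500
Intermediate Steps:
O(K) = 1
l(u) = 24*u
n(x) = -38/(5*x) (n(x) = (-38/x)/5 = -38/(5*x))
-15*n(l(O(-2))) = -(-114)/(24*1) = -(-114)/24 = -15*(-19/60) = 19/4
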